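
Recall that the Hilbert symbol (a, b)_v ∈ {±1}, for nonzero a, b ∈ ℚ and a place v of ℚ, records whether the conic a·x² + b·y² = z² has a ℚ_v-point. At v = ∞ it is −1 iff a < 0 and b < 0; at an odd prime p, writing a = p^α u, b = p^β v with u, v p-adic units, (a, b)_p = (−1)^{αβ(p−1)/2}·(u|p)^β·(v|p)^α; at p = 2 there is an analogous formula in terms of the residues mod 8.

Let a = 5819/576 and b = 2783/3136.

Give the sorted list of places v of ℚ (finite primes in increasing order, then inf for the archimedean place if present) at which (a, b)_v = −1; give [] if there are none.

Mod squares: a ≡ 11, b ≡ 23. Check v ∈ {∞, 2, 3, 7, 11, 23}.
v=23: a=23^2·(≡11), b=23^1·(≡18) mod 23; (11|23)=-1, (18|23)=+1; (−1)^{2·1·11}·(-1)^1·(+1)^2 = -1.
v=∞: 11 > 0 and 23 > 0  ⇒  (a,b)_∞ = +1.
v=11: a=11^1·(≡3), b=11^2·(≡1) mod 11; (3|11)=+1, (1|11)=+1; (−1)^{1·2·5}·(+1)^2·(+1)^1 = +1.
v=7: a=7^0·(≡1), b=7^-2·(≡4) mod 7; (1|7)=+1, (4|7)=+1; (−1)^{0·-2·3}·(+1)^-2·(+1)^0 = +1.
v=3: a=3^-2·(≡2), b=3^0·(≡2) mod 3; (2|3)=-1, (2|3)=-1; (−1)^{-2·0·1}·(-1)^0·(-1)^-2 = +1.
v=2: v_2(a)=-6, v_2(b)=-6; units ≡ 3, 7 (mod 8); ε·ε+αω+βω = 1·1+-6·0+-6·1 ≡ 1  ⇒  (a,b)_2 = -1.
Ram(11, 23) = {2, 23}; no ℚ_2-point on the conic.

[2, 23]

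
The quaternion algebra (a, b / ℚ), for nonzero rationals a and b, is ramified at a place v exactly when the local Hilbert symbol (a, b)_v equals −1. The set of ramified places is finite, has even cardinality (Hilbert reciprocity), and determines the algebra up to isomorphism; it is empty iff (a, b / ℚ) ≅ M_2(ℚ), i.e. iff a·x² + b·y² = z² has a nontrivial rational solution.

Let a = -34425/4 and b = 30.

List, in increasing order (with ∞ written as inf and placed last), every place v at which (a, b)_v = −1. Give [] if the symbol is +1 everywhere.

[2, 5]

(a, b) ≡ (-17, 30) mod (ℚ^×)²; places V = {2, 3, 5, 17, ∞}.
(a,b)_17: α=1, u≡8; β=0, v≡13 (mod 17); (8|17)=+1, (13|17)=+1; sign (−1)^0·+1^0·+1^1 = +1.
(a,b)_2: α=-2, β=1; u≡7, v≡7 (mod 8); ε(u)ε(v)=1·1, αω(v)=-2·0, βω(u)=1·0; sum ≡ 1  ⇒  -1.
(a,b)_3: α=4, u≡1; β=1, v≡1 (mod 3); (1|3)=+1, (1|3)=+1; sign (−1)^0·+1^1·+1^4 = +1.
(a,b)_5: α=2, u≡2; β=1, v≡1 (mod 5); (2|5)=-1, (1|5)=+1; sign (−1)^0·-1^1·+1^2 = -1.
(a,b)_∞: sgn(-17)=−, sgn(30)=+, so +1.
Ram(-17, 30) = {2, 5}; no ℚ_2-point on the conic.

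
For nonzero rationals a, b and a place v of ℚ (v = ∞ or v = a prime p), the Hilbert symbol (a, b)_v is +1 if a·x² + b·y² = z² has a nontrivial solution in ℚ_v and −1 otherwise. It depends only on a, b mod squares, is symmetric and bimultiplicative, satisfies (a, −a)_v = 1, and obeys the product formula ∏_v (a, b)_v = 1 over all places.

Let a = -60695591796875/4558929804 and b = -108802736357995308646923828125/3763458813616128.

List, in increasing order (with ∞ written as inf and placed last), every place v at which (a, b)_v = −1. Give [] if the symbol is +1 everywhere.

(a, b) ≡ (-385, -110) mod (ℚ^×)²; places V = {2, 3, 5, 7, 11, 13, 29, 31, 43, ∞}.
(a,b)_43: α=2, u≡26; β=4, v≡28 (mod 43); (26|43)=-1, (28|43)=-1; sign (−1)^0·-1^4·-1^2 = +1.
(a,b)_5: α=9, u≡3; β=11, v≡2 (mod 5); (3|5)=-1, (2|5)=-1; sign (−1)^0·-1^11·-1^9 = +1.
(a,b)_∞: sgn(-385)=−, sgn(-110)=−, so -1.
(a,b)_13: α=-2, u≡5; β=0, v≡6 (mod 13); (5|13)=-1, (6|13)=-1; sign (−1)^0·-1^0·-1^-2 = +1.
(a,b)_3: α=-6, u≡2; β=-10, v≡1 (mod 3); (2|3)=-1, (1|3)=+1; sign (−1)^0·-1^-10·+1^-6 = +1.
(a,b)_31: α=0, u≡28; β=2, v≡14 (mod 31); (28|31)=+1, (14|31)=+1; sign (−1)^0·+1^2·+1^0 = +1.
(a,b)_29: α=-2, u≡19; β=-4, v≡22 (mod 29); (19|29)=-1, (22|29)=+1; sign (−1)^0·-1^-4·+1^-2 = +1.
(a,b)_11: α=-1, u≡1; β=-1, v≡3 (mod 11); (1|11)=+1, (3|11)=+1; sign (−1)^1·+1^-1·+1^-1 = -1.
(a,b)_2: α=-2, β=-13; u≡7, v≡1 (mod 8); ε(u)ε(v)=1·0, αω(v)=-2·0, βω(u)=-13·0; sum ≡ 0  ⇒  +1.
(a,b)_7: α=5, u≡4; β=14, v≡2 (mod 7); (4|7)=+1, (2|7)=+1; sign (−1)^0·+1^14·+1^5 = +1.
Ram(-385, -110) = {11, ∞}; no ℚ_11-point on the conic.

[11, inf]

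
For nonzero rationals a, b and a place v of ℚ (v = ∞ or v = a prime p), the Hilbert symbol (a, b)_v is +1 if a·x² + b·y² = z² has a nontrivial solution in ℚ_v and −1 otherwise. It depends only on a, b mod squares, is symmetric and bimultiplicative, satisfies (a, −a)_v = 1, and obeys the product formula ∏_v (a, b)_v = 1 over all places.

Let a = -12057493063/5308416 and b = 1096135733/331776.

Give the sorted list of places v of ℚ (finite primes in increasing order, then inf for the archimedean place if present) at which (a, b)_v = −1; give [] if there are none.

Mod squares: a ≡ -7, b ≡ 77. Check v ∈ {∞, 2, 3, 7, 11}.
v=3: a=3^-4·(≡2), b=3^-4·(≡2) mod 3; (2|3)=-1, (2|3)=-1; (−1)^{-4·-4·1}·(-1)^-4·(-1)^-4 = +1.
v=11: a=11^4·(≡9), b=11^3·(≡10) mod 11; (9|11)=+1, (10|11)=-1; (−1)^{4·3·5}·(+1)^3·(-1)^4 = +1.
v=∞: -7 < 0 and 77 > 0  ⇒  (a,b)_∞ = +1.
v=7: a=7^7·(≡3), b=7^7·(≡2) mod 7; (3|7)=-1, (2|7)=+1; (−1)^{7·7·3}·(-1)^7·(+1)^7 = +1.
v=2: v_2(a)=-16, v_2(b)=-12; units ≡ 1, 5 (mod 8); ε·ε+αω+βω = 0·0+-16·1+-12·0 ≡ 0  ⇒  (a,b)_2 = +1.
Ram(a, b) = ∅: the form -7·x² + 77·y² − z² is isotropic over every ℚ_v, so by Hasse–Minkowski it is isotropic over ℚ.

[]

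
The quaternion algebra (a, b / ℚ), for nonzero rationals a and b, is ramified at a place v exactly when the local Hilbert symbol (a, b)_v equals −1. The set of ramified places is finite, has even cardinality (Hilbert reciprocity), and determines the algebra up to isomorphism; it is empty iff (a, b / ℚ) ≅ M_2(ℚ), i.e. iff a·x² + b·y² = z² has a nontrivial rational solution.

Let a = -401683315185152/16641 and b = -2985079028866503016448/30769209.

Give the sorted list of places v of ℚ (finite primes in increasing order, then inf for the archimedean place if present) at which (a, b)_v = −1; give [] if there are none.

(a, b) ≡ (-38, -1103102) mod (ℚ^×)²; places V = {2, 3, 7, 11, 13, 19, 29, 43, ∞}.
(a,b)_43: α=-2, u≡8; β=-4, v≡22 (mod 43); (8|43)=-1, (22|43)=-1; sign (−1)^0·-1^-4·-1^-2 = +1.
(a,b)_19: α=1, u≡5; β=1, v≡6 (mod 19); (5|19)=+1, (6|19)=+1; sign (−1)^1·+1^1·+1^1 = -1.
(a,b)_29: α=2, u≡13; β=3, v≡15 (mod 29); (13|29)=+1, (15|29)=-1; sign (−1)^0·+1^3·-1^2 = +1.
(a,b)_∞: sgn(-38)=−, sgn(-1103102)=−, so -1.
(a,b)_2: α=9, β=17; u≡5, v≡1 (mod 8); ε(u)ε(v)=0·0, αω(v)=9·0, βω(u)=17·1; sum ≡ 1  ⇒  -1.
(a,b)_11: α=2, u≡10; β=3, v≡3 (mod 11); (10|11)=-1, (3|11)=+1; sign (−1)^0·-1^3·+1^2 = -1.
(a,b)_3: α=-2, u≡1; β=-2, v≡1 (mod 3); (1|3)=+1, (1|3)=+1; sign (−1)^0·+1^-2·+1^-2 = +1.
(a,b)_13: α=2, u≡4; β=3, v≡3 (mod 13); (4|13)=+1, (3|13)=+1; sign (−1)^0·+1^3·+1^2 = +1.
(a,b)_7: α=4, u≡2; β=5, v≡3 (mod 7); (2|7)=+1, (3|7)=-1; sign (−1)^0·+1^5·-1^4 = +1.
Ram(-38, -1103102) = {2, 11, 19, ∞}; no ℚ_2-point on the conic.

[2, 11, 19, inf]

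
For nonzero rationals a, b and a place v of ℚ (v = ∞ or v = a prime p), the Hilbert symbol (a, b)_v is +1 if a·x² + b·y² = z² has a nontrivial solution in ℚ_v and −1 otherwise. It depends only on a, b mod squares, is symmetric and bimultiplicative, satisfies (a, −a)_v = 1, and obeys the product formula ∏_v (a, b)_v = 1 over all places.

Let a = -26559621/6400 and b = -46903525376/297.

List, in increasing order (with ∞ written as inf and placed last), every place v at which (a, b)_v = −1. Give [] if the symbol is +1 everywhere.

(a, b) ≡ (-29, -28083) mod (ℚ^×)²; places V = {2, 3, 5, 11, 23, 29, 37, ∞}.
(a,b)_∞: sgn(-29)=−, sgn(-28083)=−, so -1.
(a,b)_37: α=0, u≡22; β=1, v≡35 (mod 37); (22|37)=-1, (35|37)=-1; sign (−1)^0·-1^1·-1^0 = -1.
(a,b)_23: α=0, u≡11; β=1, v≡14 (mod 23); (11|23)=-1, (14|23)=-1; sign (−1)^0·-1^1·-1^0 = -1.
(a,b)_2: α=-8, β=16; u≡3, v≡5 (mod 8); ε(u)ε(v)=1·0, αω(v)=-8·1, βω(u)=16·1; sum ≡ 0  ⇒  +1.
(a,b)_3: α=2, u≡1; β=-3, v≡2 (mod 3); (1|3)=+1, (2|3)=-1; sign (−1)^0·+1^-3·-1^2 = +1.
(a,b)_11: α=2, u≡9; β=-1, v≡8 (mod 11); (9|11)=+1, (8|11)=-1; sign (−1)^0·+1^-1·-1^2 = +1.
(a,b)_29: α=3, u≡5; β=2, v≡14 (mod 29); (5|29)=+1, (14|29)=-1; sign (−1)^0·+1^2·-1^3 = -1.
(a,b)_5: α=-2, u≡4; β=0, v≡2 (mod 5); (4|5)=+1, (2|5)=-1; sign (−1)^0·+1^0·-1^-2 = +1.
Ram(-29, -28083) = {23, 29, 37, ∞}; no ℚ_23-point on the conic.

[23, 29, 37, inf]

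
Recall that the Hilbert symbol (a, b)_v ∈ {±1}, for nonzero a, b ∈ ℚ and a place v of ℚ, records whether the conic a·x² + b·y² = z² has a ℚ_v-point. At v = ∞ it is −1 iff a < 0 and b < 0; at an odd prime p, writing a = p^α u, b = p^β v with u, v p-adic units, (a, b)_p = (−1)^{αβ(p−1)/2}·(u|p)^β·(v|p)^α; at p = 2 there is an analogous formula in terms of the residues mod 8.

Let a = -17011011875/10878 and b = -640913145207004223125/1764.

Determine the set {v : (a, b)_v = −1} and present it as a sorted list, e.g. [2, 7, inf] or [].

[3, 23, 37, inf]

Mod squares: a ≡ -2442, b ≡ -20677. Check v ∈ {∞, 2, 3, 5, 7, 11, 13, 23, 29, 31, 37}.
v=3: a=3^-1·(≡2), b=3^-2·(≡2) mod 3; (2|3)=-1, (2|3)=-1; (−1)^{-1·-2·1}·(-1)^-2·(-1)^-1 = -1.
v=29: a=29^0·(≡6), b=29^1·(≡17) mod 29; (6|29)=+1, (17|29)=-1; (−1)^{0·1·14}·(+1)^1·(-1)^0 = +1.
v=7: a=7^-2·(≡2), b=7^-2·(≡2) mod 7; (2|7)=+1, (2|7)=+1; (−1)^{-2·-2·3}·(+1)^-2·(+1)^-2 = +1.
v=2: v_2(a)=-1, v_2(b)=-2; units ≡ 3, 3 (mod 8); ε·ε+αω+βω = 1·1+-1·1+-2·1 ≡ 0  ⇒  (a,b)_2 = +1.
v=23: a=23^0·(≡22), b=23^1·(≡7) mod 23; (22|23)=-1, (7|23)=-1; (−1)^{0·1·11}·(-1)^1·(-1)^0 = -1.
v=31: a=31^0·(≡16), b=31^1·(≡13) mod 31; (16|31)=+1, (13|31)=-1; (−1)^{0·1·15}·(+1)^1·(-1)^0 = +1.
v=5: a=5^4·(≡2), b=5^4·(≡2) mod 5; (2|5)=-1, (2|5)=-1; (−1)^{4·4·2}·(-1)^4·(-1)^4 = +1.
v=11: a=11^5·(≡3), b=11^8·(≡3) mod 11; (3|11)=+1, (3|11)=+1; (−1)^{5·8·5}·(+1)^8·(+1)^5 = +1.
v=13: a=13^2·(≡11), b=13^2·(≡11) mod 13; (11|13)=-1, (11|13)=-1; (−1)^{2·2·6}·(-1)^2·(-1)^2 = +1.
v=37: a=37^-1·(≡13), b=37^2·(≡13) mod 37; (13|37)=-1, (13|37)=-1; (−1)^{-1·2·18}·(-1)^2·(-1)^-1 = -1.
v=∞: -2442 < 0 and -20677 < 0  ⇒  (a,b)_∞ = -1.
(-2442, -20677 / ℚ) ramifies at {3, 23, 37, ∞}: a division algebra.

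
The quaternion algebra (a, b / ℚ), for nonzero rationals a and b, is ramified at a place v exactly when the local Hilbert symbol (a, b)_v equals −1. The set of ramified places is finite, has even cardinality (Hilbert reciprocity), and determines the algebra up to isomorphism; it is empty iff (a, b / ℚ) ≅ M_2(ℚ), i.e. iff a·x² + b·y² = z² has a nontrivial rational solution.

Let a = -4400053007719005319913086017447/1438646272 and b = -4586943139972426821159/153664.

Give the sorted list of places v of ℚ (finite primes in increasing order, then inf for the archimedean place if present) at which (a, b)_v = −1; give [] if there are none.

Mod squares: a ≡ -12369, b ≡ -759. Check v ∈ {∞, 2, 3, 7, 11, 13, 19, 23, 31, 47}.
v=7: a=7^-3·(≡4), b=7^-4·(≡2) mod 7; (4|7)=+1, (2|7)=+1; (−1)^{-3·-4·3}·(+1)^-4·(+1)^-3 = +1.
v=13: a=13^6·(≡7), b=13^2·(≡5) mod 13; (7|13)=-1, (5|13)=-1; (−1)^{6·2·6}·(-1)^2·(-1)^6 = +1.
v=47: a=47^4·(≡10), b=47^2·(≡29) mod 47; (10|47)=-1, (29|47)=-1; (−1)^{4·2·23}·(-1)^2·(-1)^4 = +1.
v=2: v_2(a)=-22, v_2(b)=-6; units ≡ 7, 1 (mod 8); ε·ε+αω+βω = 1·0+-22·0+-6·0 ≡ 0  ⇒  (a,b)_2 = +1.
v=11: a=11^2·(≡2), b=11^3·(≡8) mod 11; (2|11)=-1, (8|11)=-1; (−1)^{2·3·5}·(-1)^3·(-1)^2 = -1.
v=23: a=23^4·(≡21), b=23^3·(≡1) mod 23; (21|23)=-1, (1|23)=+1; (−1)^{4·3·11}·(-1)^3·(+1)^4 = -1.
v=19: a=19^3·(≡8), b=19^2·(≡7) mod 19; (8|19)=-1, (7|19)=+1; (−1)^{3·2·9}·(-1)^2·(+1)^3 = +1.
v=3: a=3^3·(≡2), b=3^7·(≡2) mod 3; (2|3)=-1, (2|3)=-1; (−1)^{3·7·1}·(-1)^7·(-1)^3 = -1.
v=∞: -12369 < 0 and -759 < 0  ⇒  (a,b)_∞ = -1.
v=31: a=31^3·(≡14), b=31^2·(≡4) mod 31; (14|31)=+1, (4|31)=+1; (−1)^{3·2·15}·(+1)^2·(+1)^3 = +1.
(-12369, -759 / ℚ) ramifies at {3, 11, 23, ∞}: a division algebra.

[3, 11, 23, inf]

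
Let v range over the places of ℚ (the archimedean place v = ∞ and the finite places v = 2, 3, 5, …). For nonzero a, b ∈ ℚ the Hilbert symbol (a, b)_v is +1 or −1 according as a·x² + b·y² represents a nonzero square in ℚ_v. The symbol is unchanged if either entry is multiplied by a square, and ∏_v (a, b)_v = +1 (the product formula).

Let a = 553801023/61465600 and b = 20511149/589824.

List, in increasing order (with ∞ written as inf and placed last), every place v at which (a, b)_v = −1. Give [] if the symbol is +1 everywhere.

Mod squares: a ≡ 87, b ≡ 29. Check v ∈ {∞, 2, 3, 5, 7, 29}.
v=7: a=7^-4·(≡6), b=7^0·(≡2) mod 7; (6|7)=-1, (2|7)=+1; (−1)^{-4·0·3}·(-1)^0·(+1)^-4 = +1.
v=29: a=29^5·(≡11), b=29^5·(≡4) mod 29; (11|29)=-1, (4|29)=+1; (−1)^{5·5·14}·(-1)^5·(+1)^5 = -1.
v=2: v_2(a)=-10, v_2(b)=-16; units ≡ 7, 5 (mod 8); ε·ε+αω+βω = 1·0+-10·1+-16·0 ≡ 0  ⇒  (a,b)_2 = +1.
v=3: a=3^3·(≡2), b=3^-2·(≡2) mod 3; (2|3)=-1, (2|3)=-1; (−1)^{3·-2·1}·(-1)^-2·(-1)^3 = -1.
v=∞: 87 > 0 and 29 > 0  ⇒  (a,b)_∞ = +1.
v=5: a=5^-2·(≡2), b=5^0·(≡1) mod 5; (2|5)=-1, (1|5)=+1; (−1)^{-2·0·2}·(-1)^0·(+1)^-2 = +1.
(87, 29 / ℚ) ramifies at {3, 29}: a division algebra.

[3, 29]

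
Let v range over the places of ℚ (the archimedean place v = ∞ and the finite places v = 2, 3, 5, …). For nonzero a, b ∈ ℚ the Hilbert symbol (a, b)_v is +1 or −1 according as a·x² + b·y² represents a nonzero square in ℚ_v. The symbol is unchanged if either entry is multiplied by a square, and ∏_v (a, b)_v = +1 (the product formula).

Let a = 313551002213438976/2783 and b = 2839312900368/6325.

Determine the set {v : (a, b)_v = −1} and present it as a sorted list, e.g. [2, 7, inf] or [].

Mod squares: a ≡ 14858, b ≡ 975821. Check v ∈ {∞, 2, 3, 5, 7, 11, 17, 19, 23, 29}.
v=11: a=11^-2·(≡8), b=11^-1·(≡7) mod 11; (8|11)=-1, (7|11)=-1; (−1)^{-2·-1·5}·(-1)^-1·(-1)^-2 = -1.
v=23: a=23^-1·(≡18), b=23^-1·(≡11) mod 23; (18|23)=+1, (11|23)=-1; (−1)^{-1·-1·11}·(+1)^-1·(-1)^-1 = +1.
v=19: a=19^3·(≡14), b=19^3·(≡8) mod 19; (14|19)=-1, (8|19)=-1; (−1)^{3·3·9}·(-1)^3·(-1)^3 = -1.
v=7: a=7^4·(≡4), b=7^3·(≡5) mod 7; (4|7)=+1, (5|7)=-1; (−1)^{4·3·3}·(+1)^3·(-1)^4 = +1.
v=∞: 14858 > 0 and 975821 > 0  ⇒  (a,b)_∞ = +1.
v=5: a=5^0·(≡2), b=5^-2·(≡1) mod 5; (2|5)=-1, (1|5)=+1; (−1)^{0·-2·2}·(-1)^-2·(+1)^0 = +1.
v=17: a=17^3·(≡10), b=17^2·(≡9) mod 17; (10|17)=-1, (9|17)=+1; (−1)^{3·2·8}·(-1)^2·(+1)^3 = +1.
v=3: a=3^2·(≡2), b=3^2·(≡2) mod 3; (2|3)=-1, (2|3)=-1; (−1)^{2·2·1}·(-1)^2·(-1)^2 = +1.
v=2: v_2(a)=9, v_2(b)=4; units ≡ 5, 5 (mod 8); ε·ε+αω+βω = 0·0+9·1+4·1 ≡ 1  ⇒  (a,b)_2 = -1.
v=29: a=29^2·(≡8), b=29^1·(≡4) mod 29; (8|29)=-1, (4|29)=+1; (−1)^{2·1·14}·(-1)^1·(+1)^2 = -1.
|Ram(14858, 975821)| = 4, even; anisotropic at {2, 11, 19, 29}.

[2, 11, 19, 29]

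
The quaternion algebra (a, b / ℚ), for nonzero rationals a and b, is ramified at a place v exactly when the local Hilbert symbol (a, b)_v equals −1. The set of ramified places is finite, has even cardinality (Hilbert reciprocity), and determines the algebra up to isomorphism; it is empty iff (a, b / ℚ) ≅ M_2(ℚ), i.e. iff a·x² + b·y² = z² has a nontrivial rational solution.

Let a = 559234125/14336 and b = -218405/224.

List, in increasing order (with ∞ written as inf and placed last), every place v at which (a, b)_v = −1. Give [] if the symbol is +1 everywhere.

(a, b) ≡ (1190, -70) mod (ℚ^×)²; places V = {2, 3, 5, 7, 11, 17, 19, ∞}.
(a,b)_11: α=0, u≡7; β=2, v≡8 (mod 11); (7|11)=-1, (8|11)=-1; sign (−1)^0·-1^2·-1^0 = +1.
(a,b)_2: α=-11, β=-5; u≡3, v≡5 (mod 8); ε(u)ε(v)=1·0, αω(v)=-11·1, βω(u)=-5·1; sum ≡ 0  ⇒  +1.
(a,b)_3: α=6, u≡2; β=0, v≡2 (mod 3); (2|3)=-1, (2|3)=-1; sign (−1)^0·-1^0·-1^6 = +1.
(a,b)_5: α=3, u≡3; β=1, v≡1 (mod 5); (3|5)=-1, (1|5)=+1; sign (−1)^0·-1^1·+1^3 = -1.
(a,b)_7: α=-1, u≡4; β=-1, v≡4 (mod 7); (4|7)=+1, (4|7)=+1; sign (−1)^1·+1^-1·+1^-1 = -1.
(a,b)_∞: sgn(1190)=+, sgn(-70)=−, so +1.
(a,b)_17: α=1, u≡4; β=0, v≡15 (mod 17); (4|17)=+1, (15|17)=+1; sign (−1)^0·+1^0·+1^1 = +1.
(a,b)_19: α=2, u≡15; β=2, v≡4 (mod 19); (15|19)=-1, (4|19)=+1; sign (−1)^0·-1^2·+1^2 = +1.
|Ram(1190, -70)| = 2, even; anisotropic at {5, 7}.

[5, 7]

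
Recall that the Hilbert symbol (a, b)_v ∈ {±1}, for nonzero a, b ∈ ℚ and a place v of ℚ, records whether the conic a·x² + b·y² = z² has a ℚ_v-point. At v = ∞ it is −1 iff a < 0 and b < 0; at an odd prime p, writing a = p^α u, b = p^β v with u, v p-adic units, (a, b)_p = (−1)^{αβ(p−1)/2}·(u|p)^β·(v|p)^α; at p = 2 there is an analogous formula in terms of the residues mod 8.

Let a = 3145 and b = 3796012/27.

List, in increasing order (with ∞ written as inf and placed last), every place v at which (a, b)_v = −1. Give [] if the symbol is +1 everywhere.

[11, 23]

(a, b) ≡ (3145, 23529) mod (ℚ^×)²; places V = {2, 3, 5, 11, 17, 23, 31, 37, ∞}.
(a,b)_11: α=0, u≡10; β=3, v≡5 (mod 11); (10|11)=-1, (5|11)=+1; sign (−1)^0·-1^3·+1^0 = -1.
(a,b)_2: α=0, β=2; u≡1, v≡1 (mod 8); ε(u)ε(v)=0·0, αω(v)=0·0, βω(u)=2·0; sum ≡ 0  ⇒  +1.
(a,b)_31: α=0, u≡14; β=1, v≡15 (mod 31); (14|31)=+1, (15|31)=-1; sign (−1)^0·+1^1·-1^0 = +1.
(a,b)_37: α=1, u≡11; β=0, v≡4 (mod 37); (11|37)=+1, (4|37)=+1; sign (−1)^0·+1^0·+1^1 = +1.
(a,b)_3: α=0, u≡1; β=-3, v≡1 (mod 3); (1|3)=+1, (1|3)=+1; sign (−1)^0·+1^-3·+1^0 = +1.
(a,b)_5: α=1, u≡4; β=0, v≡1 (mod 5); (4|5)=+1, (1|5)=+1; sign (−1)^0·+1^0·+1^1 = +1.
(a,b)_23: α=0, u≡17; β=1, v≡22 (mod 23); (17|23)=-1, (22|23)=-1; sign (−1)^0·-1^1·-1^0 = -1.
(a,b)_17: α=1, u≡15; β=0, v≡15 (mod 17); (15|17)=+1, (15|17)=+1; sign (−1)^0·+1^0·+1^1 = +1.
(a,b)_∞: sgn(3145)=+, sgn(23529)=+, so +1.
(3145, 23529 / ℚ) ramifies at {11, 23}: a division algebra.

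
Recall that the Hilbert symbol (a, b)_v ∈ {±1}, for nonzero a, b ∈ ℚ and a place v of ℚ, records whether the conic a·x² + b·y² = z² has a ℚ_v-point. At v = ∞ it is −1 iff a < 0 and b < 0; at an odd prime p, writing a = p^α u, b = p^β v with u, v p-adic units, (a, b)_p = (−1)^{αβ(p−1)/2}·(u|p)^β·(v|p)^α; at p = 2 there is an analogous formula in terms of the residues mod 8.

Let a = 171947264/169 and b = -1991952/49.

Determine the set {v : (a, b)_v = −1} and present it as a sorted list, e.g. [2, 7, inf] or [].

[19, 29]

Mod squares: a ≡ 671669, b ≡ -1537. Check v ∈ {∞, 2, 3, 7, 13, 19, 23, 29, 53}.
v=13: a=13^-2·(≡8), b=13^0·(≡9) mod 13; (8|13)=-1, (9|13)=+1; (−1)^{-2·0·6}·(-1)^0·(+1)^-2 = +1.
v=29: a=29^1·(≡19), b=29^1·(≡5) mod 29; (19|29)=-1, (5|29)=+1; (−1)^{1·1·14}·(-1)^1·(+1)^1 = -1.
v=19: a=19^1·(≡17), b=19^0·(≡18) mod 19; (17|19)=+1, (18|19)=-1; (−1)^{1·0·9}·(+1)^0·(-1)^1 = -1.
v=∞: 671669 > 0 and -1537 < 0  ⇒  (a,b)_∞ = +1.
v=53: a=53^1·(≡37), b=53^1·(≡15) mod 53; (37|53)=+1, (15|53)=+1; (−1)^{1·1·26}·(+1)^1·(+1)^1 = +1.
v=2: v_2(a)=8, v_2(b)=4; units ≡ 5, 7 (mod 8); ε·ε+αω+βω = 0·1+8·0+4·1 ≡ 0  ⇒  (a,b)_2 = +1.
v=3: a=3^0·(≡2), b=3^4·(≡2) mod 3; (2|3)=-1, (2|3)=-1; (−1)^{0·4·1}·(-1)^4·(-1)^0 = +1.
v=7: a=7^0·(≡6), b=7^-2·(≡3) mod 7; (6|7)=-1, (3|7)=-1; (−1)^{0·-2·3}·(-1)^-2·(-1)^0 = +1.
v=23: a=23^1·(≡6), b=23^0·(≡3) mod 23; (6|23)=+1, (3|23)=+1; (−1)^{1·0·11}·(+1)^0·(+1)^1 = +1.
Ram(671669, -1537) = {19, 29}; no ℚ_19-point on the conic.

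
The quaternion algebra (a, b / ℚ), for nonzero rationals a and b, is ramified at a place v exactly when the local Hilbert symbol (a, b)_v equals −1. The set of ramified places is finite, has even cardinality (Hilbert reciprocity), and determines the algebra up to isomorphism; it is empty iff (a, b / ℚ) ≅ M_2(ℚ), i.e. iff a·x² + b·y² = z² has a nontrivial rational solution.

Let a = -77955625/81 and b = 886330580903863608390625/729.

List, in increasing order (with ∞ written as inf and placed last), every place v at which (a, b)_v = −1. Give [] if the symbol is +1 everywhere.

[11, 17, 31, 41]

Mod squares: a ≡ -124729, b ≡ 6892633. Check v ∈ {∞, 2, 3, 5, 11, 17, 23, 29, 31, 41}.
v=3: a=3^-4·(≡2), b=3^-6·(≡1) mod 3; (2|3)=-1, (1|3)=+1; (−1)^{-4·-6·1}·(-1)^-6·(+1)^-4 = +1.
v=17: a=17^1·(≡7), b=17^3·(≡13) mod 17; (7|17)=-1, (13|17)=+1; (−1)^{1·3·8}·(-1)^3·(+1)^1 = -1.
v=2: v_2(a)=0, v_2(b)=0; units ≡ 7, 1 (mod 8); ε·ε+αω+βω = 1·0+0·0+0·0 ≡ 0  ⇒  (a,b)_2 = +1.
v=11: a=11^1·(≡10), b=11^3·(≡8) mod 11; (10|11)=-1, (8|11)=-1; (−1)^{1·3·5}·(-1)^3·(-1)^1 = -1.
v=5: a=5^4·(≡1), b=5^6·(≡3) mod 5; (1|5)=+1, (3|5)=-1; (−1)^{4·6·2}·(+1)^6·(-1)^4 = +1.
v=41: a=41^0·(≡29), b=41^1·(≡30) mod 41; (29|41)=-1, (30|41)=-1; (−1)^{0·1·20}·(-1)^1·(-1)^0 = -1.
v=23: a=23^1·(≡17), b=23^4·(≡16) mod 23; (17|23)=-1, (16|23)=+1; (−1)^{1·4·11}·(-1)^4·(+1)^1 = +1.
v=31: a=31^0·(≡17), b=31^1·(≡11) mod 31; (17|31)=-1, (11|31)=-1; (−1)^{0·1·15}·(-1)^1·(-1)^0 = -1.
v=∞: -124729 < 0 and 6892633 > 0  ⇒  (a,b)_∞ = +1.
v=29: a=29^1·(≡24), b=29^3·(≡23) mod 29; (24|29)=+1, (23|29)=+1; (−1)^{1·3·14}·(+1)^3·(+1)^1 = +1.
Ram(-124729, 6892633) = {11, 17, 31, 41}; no ℚ_11-point on the conic.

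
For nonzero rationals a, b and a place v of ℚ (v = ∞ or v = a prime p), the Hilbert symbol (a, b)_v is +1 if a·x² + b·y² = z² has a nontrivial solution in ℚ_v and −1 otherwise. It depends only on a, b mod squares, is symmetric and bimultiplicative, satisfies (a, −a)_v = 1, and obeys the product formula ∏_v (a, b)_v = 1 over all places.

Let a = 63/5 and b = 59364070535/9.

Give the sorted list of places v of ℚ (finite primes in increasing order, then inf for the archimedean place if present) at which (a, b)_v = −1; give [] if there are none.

(a, b) ≡ (35, 212135) mod (ℚ^×)²; places V = {2, 3, 5, 7, 11, 19, 23, 29, ∞}.
(a,b)_2: α=0, β=0; u≡3, v≡7 (mod 8); ε(u)ε(v)=1·1, αω(v)=0·0, βω(u)=0·1; sum ≡ 1  ⇒  -1.
(a,b)_19: α=0, u≡5; β=1, v≡12 (mod 19); (5|19)=+1, (12|19)=-1; sign (−1)^0·+1^1·-1^0 = +1.
(a,b)_5: α=-1, u≡3; β=1, v≡3 (mod 5); (3|5)=-1, (3|5)=-1; sign (−1)^0·-1^1·-1^-1 = +1.
(a,b)_7: α=1, u≡6; β=1, v≡2 (mod 7); (6|7)=-1, (2|7)=+1; sign (−1)^1·-1^1·+1^1 = +1.
(a,b)_3: α=2, u≡2; β=-2, v≡2 (mod 3); (2|3)=-1, (2|3)=-1; sign (−1)^0·-1^-2·-1^2 = +1.
(a,b)_∞: sgn(35)=+, sgn(212135)=+, so +1.
(a,b)_23: α=0, u≡8; β=4, v≡16 (mod 23); (8|23)=+1, (16|23)=+1; sign (−1)^0·+1^4·+1^0 = +1.
(a,b)_29: α=0, u≡1; β=1, v≡22 (mod 29); (1|29)=+1, (22|29)=+1; sign (−1)^0·+1^1·+1^0 = +1.
(a,b)_11: α=0, u≡6; β=1, v≡10 (mod 11); (6|11)=-1, (10|11)=-1; sign (−1)^0·-1^1·-1^0 = -1.
Ram(35, 212135) = {2, 11}; no ℚ_2-point on the conic.

[2, 11]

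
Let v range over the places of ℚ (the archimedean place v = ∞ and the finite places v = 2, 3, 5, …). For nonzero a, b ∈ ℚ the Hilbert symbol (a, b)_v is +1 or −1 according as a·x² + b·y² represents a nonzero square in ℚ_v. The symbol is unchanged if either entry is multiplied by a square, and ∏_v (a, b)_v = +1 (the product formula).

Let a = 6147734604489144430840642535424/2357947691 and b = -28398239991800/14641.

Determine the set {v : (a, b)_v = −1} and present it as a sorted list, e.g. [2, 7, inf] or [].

[7, 23]

(a, b) ≡ (286, -409262) mod (ℚ^×)²; places V = {2, 3, 5, 7, 11, 13, 17, 23, 31, 37, 41, ∞}.
(a,b)_17: α=2, u≡5; β=2, v≡8 (mod 17); (5|17)=-1, (8|17)=+1; sign (−1)^0·-1^2·+1^2 = +1.
(a,b)_41: α=0, u≡18; β=1, v≡3 (mod 41); (18|41)=+1, (3|41)=-1; sign (−1)^0·+1^1·-1^0 = +1.
(a,b)_23: α=2, u≡20; β=1, v≡1 (mod 23); (20|23)=-1, (1|23)=+1; sign (−1)^0·-1^1·+1^2 = -1.
(a,b)_3: α=4, u≡1; β=0, v≡1 (mod 3); (1|3)=+1, (1|3)=+1; sign (−1)^0·+1^0·+1^4 = +1.
(a,b)_31: α=2, u≡28; β=1, v≡5 (mod 31); (28|31)=+1, (5|31)=+1; sign (−1)^0·+1^1·+1^2 = +1.
(a,b)_2: α=21, β=3; u≡7, v≡1 (mod 8); ε(u)ε(v)=1·0, αω(v)=21·0, βω(u)=3·0; sum ≡ 0  ⇒  +1.
(a,b)_37: α=2, u≡10; β=0, v≡8 (mod 37); (10|37)=+1, (8|37)=-1; sign (−1)^0·+1^0·-1^2 = +1.
(a,b)_13: α=1, u≡12; β=0, v≡12 (mod 13); (12|13)=+1, (12|13)=+1; sign (−1)^0·+1^0·+1^1 = +1.
(a,b)_5: α=0, u≡4; β=2, v≡3 (mod 5); (4|5)=+1, (3|5)=-1; sign (−1)^0·+1^2·-1^0 = +1.
(a,b)_11: α=-9, u≡4; β=-4, v≡3 (mod 11); (4|11)=+1, (3|11)=+1; sign (−1)^0·+1^-4·+1^-9 = +1.
(a,b)_∞: sgn(286)=+, sgn(-409262)=−, so +1.
(a,b)_7: α=12, u≡3; β=5, v≡5 (mod 7); (3|7)=-1, (5|7)=-1; sign (−1)^0·-1^5·-1^12 = -1.
Ram(286, -409262) = {7, 23}; no ℚ_7-point on the conic.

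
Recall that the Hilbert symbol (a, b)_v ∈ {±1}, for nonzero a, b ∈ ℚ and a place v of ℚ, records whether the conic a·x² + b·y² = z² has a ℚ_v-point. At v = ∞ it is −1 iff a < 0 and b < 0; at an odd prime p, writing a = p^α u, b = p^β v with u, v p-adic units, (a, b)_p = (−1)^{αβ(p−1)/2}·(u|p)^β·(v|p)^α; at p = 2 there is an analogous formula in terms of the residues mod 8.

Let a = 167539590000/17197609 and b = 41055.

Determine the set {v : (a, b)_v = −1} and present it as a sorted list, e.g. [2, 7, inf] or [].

(a, b) ≡ (391, 41055) mod (ℚ^×)²; places V = {2, 3, 5, 7, 11, 13, 17, 23, 29, ∞}.
(a,b)_3: α=4, u≡1; β=1, v≡2 (mod 3); (1|3)=+1, (2|3)=-1; sign (−1)^0·+1^1·-1^4 = +1.
(a,b)_7: α=0, u≡3; β=1, v≡6 (mod 7); (3|7)=-1, (6|7)=-1; sign (−1)^0·-1^1·-1^0 = -1.
(a,b)_29: α=-2, u≡10; β=0, v≡20 (mod 29); (10|29)=-1, (20|29)=+1; sign (−1)^0·-1^0·+1^-2 = +1.
(a,b)_2: α=4, β=0; u≡7, v≡7 (mod 8); ε(u)ε(v)=1·1, αω(v)=4·0, βω(u)=0·0; sum ≡ 1  ⇒  -1.
(a,b)_23: α=3, u≡5; β=1, v≡14 (mod 23); (5|23)=-1, (14|23)=-1; sign (−1)^1·-1^1·-1^3 = -1.
(a,b)_17: α=1, u≡12; β=1, v≡1 (mod 17); (12|17)=-1, (1|17)=+1; sign (−1)^0·-1^1·+1^1 = -1.
(a,b)_5: α=4, u≡1; β=1, v≡1 (mod 5); (1|5)=+1, (1|5)=+1; sign (−1)^0·+1^1·+1^4 = +1.
(a,b)_13: α=-2, u≡12; β=0, v≡1 (mod 13); (12|13)=+1, (1|13)=+1; sign (−1)^0·+1^0·+1^-2 = +1.
(a,b)_∞: sgn(391)=+, sgn(41055)=+, so +1.
(a,b)_11: α=-2, u≡10; β=0, v≡3 (mod 11); (10|11)=-1, (3|11)=+1; sign (−1)^0·-1^0·+1^-2 = +1.
|Ram(391, 41055)| = 4, even; anisotropic at {2, 7, 17, 23}.

[2, 7, 17, 23]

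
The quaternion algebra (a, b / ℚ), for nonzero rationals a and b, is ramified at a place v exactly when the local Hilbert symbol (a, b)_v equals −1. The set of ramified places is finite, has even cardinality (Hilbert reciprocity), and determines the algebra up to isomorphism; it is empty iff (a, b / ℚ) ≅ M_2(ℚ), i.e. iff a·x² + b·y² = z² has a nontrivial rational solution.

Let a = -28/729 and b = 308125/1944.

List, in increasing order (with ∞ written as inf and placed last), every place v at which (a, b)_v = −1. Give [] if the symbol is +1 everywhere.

(a, b) ≡ (-7, 2958) mod (ℚ^×)²; places V = {2, 3, 5, 7, 17, 29, ∞}.
(a,b)_∞: sgn(-7)=−, sgn(2958)=+, so +1.
(a,b)_5: α=0, u≡3; β=4, v≡2 (mod 5); (3|5)=-1, (2|5)=-1; sign (−1)^0·-1^4·-1^0 = +1.
(a,b)_2: α=2, β=-3; u≡1, v≡7 (mod 8); ε(u)ε(v)=0·1, αω(v)=2·0, βω(u)=-3·0; sum ≡ 0  ⇒  +1.
(a,b)_7: α=1, u≡3; β=0, v≡4 (mod 7); (3|7)=-1, (4|7)=+1; sign (−1)^0·-1^0·+1^1 = +1.
(a,b)_17: α=0, u≡14; β=1, v≡9 (mod 17); (14|17)=-1, (9|17)=+1; sign (−1)^0·-1^1·+1^0 = -1.
(a,b)_3: α=-6, u≡2; β=-5, v≡2 (mod 3); (2|3)=-1, (2|3)=-1; sign (−1)^0·-1^-5·-1^-6 = -1.
(a,b)_29: α=0, u≡22; β=1, v≡11 (mod 29); (22|29)=+1, (11|29)=-1; sign (−1)^0·+1^1·-1^0 = +1.
(-7, 2958 / ℚ) ramifies at {3, 17}: a division algebra.

[3, 17]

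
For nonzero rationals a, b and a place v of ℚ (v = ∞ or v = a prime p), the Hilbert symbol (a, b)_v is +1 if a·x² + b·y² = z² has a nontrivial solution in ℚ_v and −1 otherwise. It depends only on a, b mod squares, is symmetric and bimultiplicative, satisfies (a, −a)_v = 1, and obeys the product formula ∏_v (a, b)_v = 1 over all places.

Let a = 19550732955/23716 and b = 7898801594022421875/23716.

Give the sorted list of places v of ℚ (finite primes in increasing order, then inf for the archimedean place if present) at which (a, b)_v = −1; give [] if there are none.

[2, 5]

Mod squares: a ≡ 195, b ≡ 3315. Check v ∈ {∞, 2, 3, 5, 7, 11, 13, 17, 19, 31}.
v=19: a=19^2·(≡17), b=19^2·(≡9) mod 19; (17|19)=+1, (9|19)=+1; (−1)^{2·2·9}·(+1)^2·(+1)^2 = +1.
v=13: a=13^1·(≡11), b=13^3·(≡7) mod 13; (11|13)=-1, (7|13)=-1; (−1)^{1·3·6}·(-1)^3·(-1)^1 = +1.
v=11: a=11^-2·(≡8), b=11^-2·(≡5) mod 11; (8|11)=-1, (5|11)=+1; (−1)^{-2·-2·5}·(-1)^-2·(+1)^-2 = +1.
v=3: a=3^1·(≡2), b=3^3·(≡1) mod 3; (2|3)=-1, (1|3)=+1; (−1)^{1·3·1}·(-1)^3·(+1)^1 = +1.
v=7: a=7^-2·(≡5), b=7^-2·(≡2) mod 7; (5|7)=-1, (2|7)=+1; (−1)^{-2·-2·3}·(-1)^-2·(+1)^-2 = +1.
v=17: a=17^2·(≡16), b=17^3·(≡1) mod 17; (16|17)=+1, (1|17)=+1; (−1)^{2·3·8}·(+1)^3·(+1)^2 = +1.
v=5: a=5^1·(≡1), b=5^7·(≡2) mod 5; (1|5)=+1, (2|5)=-1; (−1)^{1·7·2}·(+1)^7·(-1)^1 = -1.
v=2: v_2(a)=-2, v_2(b)=-2; units ≡ 3, 3 (mod 8); ε·ε+αω+βω = 1·1+-2·1+-2·1 ≡ 1  ⇒  (a,b)_2 = -1.
v=31: a=31^2·(≡2), b=31^2·(≡6) mod 31; (2|31)=+1, (6|31)=-1; (−1)^{2·2·15}·(+1)^2·(-1)^2 = +1.
v=∞: 195 > 0 and 3315 > 0  ⇒  (a,b)_∞ = +1.
Ram(195, 3315) = {2, 5}; no ℚ_2-point on the conic.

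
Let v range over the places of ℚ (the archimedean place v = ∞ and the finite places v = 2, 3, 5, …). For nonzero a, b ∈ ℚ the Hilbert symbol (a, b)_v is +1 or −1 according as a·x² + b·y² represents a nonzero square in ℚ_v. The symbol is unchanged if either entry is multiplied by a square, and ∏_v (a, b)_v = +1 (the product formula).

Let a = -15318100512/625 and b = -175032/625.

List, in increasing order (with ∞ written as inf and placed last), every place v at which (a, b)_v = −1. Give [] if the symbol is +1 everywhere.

Mod squares: a ≡ -2, b ≡ -4862. Check v ∈ {∞, 2, 3, 5, 11, 13, 17}.
v=2: v_2(a)=5, v_2(b)=3; units ≡ 7, 1 (mod 8); ε·ε+αω+βω = 1·0+5·0+3·0 ≡ 0  ⇒  (a,b)_2 = +1.
v=11: a=11^2·(≡9), b=11^1·(≡3) mod 11; (9|11)=+1, (3|11)=+1; (−1)^{2·1·5}·(+1)^1·(+1)^2 = +1.
v=17: a=17^2·(≡13), b=17^1·(≡7) mod 17; (13|17)=+1, (7|17)=-1; (−1)^{2·1·8}·(+1)^1·(-1)^2 = +1.
v=13: a=13^2·(≡5), b=13^1·(≡4) mod 13; (5|13)=-1, (4|13)=+1; (−1)^{2·1·6}·(-1)^1·(+1)^2 = -1.
v=5: a=5^-4·(≡3), b=5^-4·(≡3) mod 5; (3|5)=-1, (3|5)=-1; (−1)^{-4·-4·2}·(-1)^-4·(-1)^-4 = +1.
v=3: a=3^4·(≡1), b=3^2·(≡1) mod 3; (1|3)=+1, (1|3)=+1; (−1)^{4·2·1}·(+1)^2·(+1)^4 = +1.
v=∞: -2 < 0 and -4862 < 0  ⇒  (a,b)_∞ = -1.
(-2, -4862 / ℚ) ramifies at {13, ∞}: a division algebra.

[13, inf]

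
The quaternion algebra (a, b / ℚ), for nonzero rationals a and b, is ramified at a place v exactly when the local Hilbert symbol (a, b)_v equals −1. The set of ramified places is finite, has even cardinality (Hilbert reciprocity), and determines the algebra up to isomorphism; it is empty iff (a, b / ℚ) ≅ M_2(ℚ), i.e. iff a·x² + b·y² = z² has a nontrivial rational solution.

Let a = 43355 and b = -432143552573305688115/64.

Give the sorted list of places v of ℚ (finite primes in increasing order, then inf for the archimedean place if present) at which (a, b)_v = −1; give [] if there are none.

[3, 5, 13, 17, 23, 31]

Mod squares: a ≡ 43355, b ≡ -5277907635. Check v ∈ {∞, 2, 3, 5, 7, 11, 13, 17, 23, 29, 31}.
v=17: a=17^0·(≡5), b=17^1·(≡5) mod 17; (5|17)=-1, (5|17)=-1; (−1)^{0·1·8}·(-1)^1·(-1)^0 = -1.
v=13: a=13^1·(≡7), b=13^3·(≡10) mod 13; (7|13)=-1, (10|13)=+1; (−1)^{1·3·6}·(-1)^3·(+1)^1 = -1.
v=∞: 43355 > 0 and -5277907635 < 0  ⇒  (a,b)_∞ = +1.
v=11: a=11^0·(≡4), b=11^3·(≡8) mod 11; (4|11)=+1, (8|11)=-1; (−1)^{0·3·5}·(+1)^3·(-1)^0 = +1.
v=2: v_2(a)=0, v_2(b)=-6; units ≡ 3, 5 (mod 8); ε·ε+αω+βω = 1·0+0·1+-6·1 ≡ 0  ⇒  (a,b)_2 = +1.
v=23: a=23^1·(≡22), b=23^3·(≡20) mod 23; (22|23)=-1, (20|23)=-1; (−1)^{1·3·11}·(-1)^3·(-1)^1 = -1.
v=3: a=3^0·(≡2), b=3^3·(≡1) mod 3; (2|3)=-1, (1|3)=+1; (−1)^{0·3·1}·(-1)^3·(+1)^0 = -1.
v=29: a=29^1·(≡16), b=29^3·(≡25) mod 29; (16|29)=+1, (25|29)=+1; (−1)^{1·3·14}·(+1)^3·(+1)^1 = +1.
v=5: a=5^1·(≡1), b=5^1·(≡3) mod 5; (1|5)=+1, (3|5)=-1; (−1)^{1·1·2}·(+1)^1·(-1)^1 = -1.
v=7: a=7^0·(≡4), b=7^1·(≡4) mod 7; (4|7)=+1, (4|7)=+1; (−1)^{0·1·3}·(+1)^1·(+1)^0 = +1.
v=31: a=31^0·(≡17), b=31^1·(≡12) mod 31; (17|31)=-1, (12|31)=-1; (−1)^{0·1·15}·(-1)^1·(-1)^0 = -1.
(43355, -5277907635 / ℚ) ramifies at {3, 5, 13, 17, 23, 31}: a division algebra.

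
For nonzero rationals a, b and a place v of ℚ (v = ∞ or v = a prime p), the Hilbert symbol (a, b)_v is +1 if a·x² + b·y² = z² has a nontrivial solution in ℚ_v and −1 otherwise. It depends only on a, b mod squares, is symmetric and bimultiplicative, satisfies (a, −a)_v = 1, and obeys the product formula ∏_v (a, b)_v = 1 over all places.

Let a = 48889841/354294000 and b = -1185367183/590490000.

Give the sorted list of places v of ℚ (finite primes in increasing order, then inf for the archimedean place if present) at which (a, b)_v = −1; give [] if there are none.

Mod squares: a ≡ 15015, b ≡ -7. Check v ∈ {∞, 2, 3, 5, 7, 11, 13, 17}.
v=7: a=7^1·(≡5), b=7^3·(≡6) mod 7; (5|7)=-1, (6|7)=-1; (−1)^{1·3·3}·(-1)^3·(-1)^1 = -1.
v=11: a=11^1·(≡5), b=11^2·(≡1) mod 11; (5|11)=+1, (1|11)=+1; (−1)^{1·2·5}·(+1)^2·(+1)^1 = +1.
v=5: a=5^-3·(≡3), b=5^-4·(≡3) mod 5; (3|5)=-1, (3|5)=-1; (−1)^{-3·-4·2}·(-1)^-4·(-1)^-3 = -1.
v=3: a=3^-11·(≡1), b=3^-10·(≡2) mod 3; (1|3)=+1, (2|3)=-1; (−1)^{-11·-10·1}·(+1)^-10·(-1)^-11 = -1.
v=∞: 15015 > 0 and -7 < 0  ⇒  (a,b)_∞ = +1.
v=13: a=13^3·(≡11), b=13^4·(≡5) mod 13; (11|13)=-1, (5|13)=-1; (−1)^{3·4·6}·(-1)^4·(-1)^3 = -1.
v=2: v_2(a)=-4, v_2(b)=-4; units ≡ 7, 1 (mod 8); ε·ε+αω+βω = 1·0+-4·0+-4·0 ≡ 0  ⇒  (a,b)_2 = +1.
v=17: a=17^2·(≡4), b=17^0·(≡3) mod 17; (4|17)=+1, (3|17)=-1; (−1)^{2·0·8}·(+1)^0·(-1)^2 = +1.
|Ram(15015, -7)| = 4, even; anisotropic at {3, 5, 7, 13}.

[3, 5, 7, 13]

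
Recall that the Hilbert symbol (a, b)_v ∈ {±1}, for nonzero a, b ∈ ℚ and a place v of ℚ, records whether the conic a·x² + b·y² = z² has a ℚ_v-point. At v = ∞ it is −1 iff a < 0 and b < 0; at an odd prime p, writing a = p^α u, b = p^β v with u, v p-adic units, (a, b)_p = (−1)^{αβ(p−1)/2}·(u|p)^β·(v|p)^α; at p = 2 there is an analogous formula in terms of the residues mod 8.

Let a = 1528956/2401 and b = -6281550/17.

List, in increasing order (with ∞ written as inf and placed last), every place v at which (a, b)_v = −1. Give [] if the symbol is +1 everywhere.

(a, b) ≡ (39, -52734) mod (ℚ^×)²; places V = {2, 3, 5, 7, 11, 13, 17, 47, ∞}.
(a,b)_5: α=0, u≡1; β=2, v≡4 (mod 5); (1|5)=+1, (4|5)=+1; sign (−1)^0·+1^2·+1^0 = +1.
(a,b)_2: α=2, β=1; u≡7, v≡1 (mod 8); ε(u)ε(v)=1·0, αω(v)=2·0, βω(u)=1·0; sum ≡ 0  ⇒  +1.
(a,b)_3: α=5, u≡1; β=5, v≡2 (mod 3); (1|3)=+1, (2|3)=-1; sign (−1)^1·+1^5·-1^5 = +1.
(a,b)_∞: sgn(39)=+, sgn(-52734)=−, so +1.
(a,b)_7: α=-4, u≡2; β=0, v≡4 (mod 7); (2|7)=+1, (4|7)=+1; sign (−1)^0·+1^0·+1^-4 = +1.
(a,b)_47: α=0, u≡35; β=1, v≡37 (mod 47); (35|47)=-1, (37|47)=+1; sign (−1)^0·-1^1·+1^0 = -1.
(a,b)_11: α=2, u≡10; β=1, v≡8 (mod 11); (10|11)=-1, (8|11)=-1; sign (−1)^0·-1^1·-1^2 = -1.
(a,b)_13: α=1, u≡3; β=0, v≡6 (mod 13); (3|13)=+1, (6|13)=-1; sign (−1)^0·+1^0·-1^1 = -1.
(a,b)_17: α=0, u≡11; β=-1, v≡1 (mod 17); (11|17)=-1, (1|17)=+1; sign (−1)^0·-1^-1·+1^0 = -1.
Ram(39, -52734) = {11, 13, 17, 47}; no ℚ_11-point on the conic.

[11, 13, 17, 47]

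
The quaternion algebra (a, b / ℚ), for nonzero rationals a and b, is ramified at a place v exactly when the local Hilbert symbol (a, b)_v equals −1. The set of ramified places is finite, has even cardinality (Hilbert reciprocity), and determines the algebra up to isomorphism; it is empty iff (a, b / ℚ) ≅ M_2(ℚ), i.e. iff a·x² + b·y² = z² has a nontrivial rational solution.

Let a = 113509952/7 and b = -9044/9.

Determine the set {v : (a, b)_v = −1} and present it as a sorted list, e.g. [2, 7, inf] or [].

Mod squares: a ≡ 119, b ≡ -2261. Check v ∈ {∞, 2, 3, 7, 17, 19}.
v=3: a=3^0·(≡2), b=3^-2·(≡1) mod 3; (2|3)=-1, (1|3)=+1; (−1)^{0·-2·1}·(-1)^-2·(+1)^0 = +1.
v=7: a=7^-1·(≡3), b=7^1·(≡5) mod 7; (3|7)=-1, (5|7)=-1; (−1)^{-1·1·3}·(-1)^1·(-1)^-1 = -1.
v=∞: 119 > 0 and -2261 < 0  ⇒  (a,b)_∞ = +1.
v=17: a=17^3·(≡5), b=17^1·(≡7) mod 17; (5|17)=-1, (7|17)=-1; (−1)^{3·1·8}·(-1)^1·(-1)^3 = +1.
v=19: a=19^2·(≡11), b=19^1·(≡2) mod 19; (11|19)=+1, (2|19)=-1; (−1)^{2·1·9}·(+1)^1·(-1)^2 = +1.
v=2: v_2(a)=6, v_2(b)=2; units ≡ 7, 3 (mod 8); ε·ε+αω+βω = 1·1+6·1+2·0 ≡ 1  ⇒  (a,b)_2 = -1.
(119, -2261 / ℚ) ramifies at {2, 7}: a division algebra.

[2, 7]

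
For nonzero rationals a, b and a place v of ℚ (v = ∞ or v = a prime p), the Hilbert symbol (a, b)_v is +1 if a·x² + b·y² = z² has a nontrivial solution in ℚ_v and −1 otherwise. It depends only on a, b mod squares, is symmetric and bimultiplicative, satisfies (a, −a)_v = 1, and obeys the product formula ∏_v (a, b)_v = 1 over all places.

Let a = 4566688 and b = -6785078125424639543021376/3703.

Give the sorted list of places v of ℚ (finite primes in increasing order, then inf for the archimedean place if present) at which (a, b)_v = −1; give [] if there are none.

(a, b) ≡ (285418, -9701785947) mod (ℚ^×)²; places V = {2, 3, 7, 11, 13, 17, 19, 23, 29, 31, 37, 43, ∞}.
(a,b)_2: α=5, β=6; u≡5, v≡5 (mod 8); ε(u)ε(v)=0·0, αω(v)=5·1, βω(u)=6·1; sum ≡ 1  ⇒  -1.
(a,b)_29: α=1, u≡2; β=3, v≡1 (mod 29); (2|29)=-1, (1|29)=+1; sign (−1)^0·-1^3·+1^1 = -1.
(a,b)_43: α=0, u≡2; β=1, v≡4 (mod 43); (2|43)=-1, (4|43)=+1; sign (−1)^0·-1^1·+1^0 = -1.
(a,b)_13: α=0, u≡9; β=2, v≡9 (mod 13); (9|13)=+1, (9|13)=+1; sign (−1)^0·+1^2·+1^0 = +1.
(a,b)_19: α=1, u≡2; β=3, v≡10 (mod 19); (2|19)=-1, (10|19)=-1; sign (−1)^1·-1^3·-1^1 = -1.
(a,b)_23: α=0, u≡15; β=-2, v≡13 (mod 23); (15|23)=-1, (13|23)=+1; sign (−1)^0·-1^-2·+1^0 = +1.
(a,b)_3: α=0, u≡1; β=3, v≡2 (mod 3); (1|3)=+1, (2|3)=-1; sign (−1)^0·+1^3·-1^0 = +1.
(a,b)_31: α=0, u≡16; β=1, v≡4 (mod 31); (16|31)=+1, (4|31)=+1; sign (−1)^0·+1^1·+1^0 = +1.
(a,b)_11: α=0, u≡5; β=2, v≡9 (mod 11); (5|11)=+1, (9|11)=+1; sign (−1)^0·+1^2·+1^0 = +1.
(a,b)_7: α=1, u≡5; β=-1, v≡6 (mod 7); (5|7)=-1, (6|7)=-1; sign (−1)^1·-1^-1·-1^1 = -1.
(a,b)_17: α=0, u≡12; β=1, v≡7 (mod 17); (12|17)=-1, (7|17)=-1; sign (−1)^0·-1^1·-1^0 = -1.
(a,b)_37: α=1, u≡29; β=3, v≡31 (mod 37); (29|37)=-1, (31|37)=-1; sign (−1)^0·-1^3·-1^1 = +1.
(a,b)_∞: sgn(285418)=+, sgn(-9701785947)=−, so +1.
Ram(285418, -9701785947) = {2, 7, 17, 19, 29, 43}; no ℚ_2-point on the conic.

[2, 7, 17, 19, 29, 43]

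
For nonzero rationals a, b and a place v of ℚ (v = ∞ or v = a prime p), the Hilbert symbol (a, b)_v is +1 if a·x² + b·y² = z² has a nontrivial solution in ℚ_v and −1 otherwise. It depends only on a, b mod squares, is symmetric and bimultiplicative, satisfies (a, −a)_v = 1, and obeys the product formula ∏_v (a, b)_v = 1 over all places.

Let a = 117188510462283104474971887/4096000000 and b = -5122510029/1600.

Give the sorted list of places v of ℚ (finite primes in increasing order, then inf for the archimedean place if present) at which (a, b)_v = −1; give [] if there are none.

[2, 31]

Mod squares: a ≡ 10127, b ≡ -11615669. Check v ∈ {∞, 2, 3, 5, 7, 13, 19, 31, 37, 41}.
v=31: a=31^2·(≡21), b=31^1·(≡27) mod 31; (21|31)=-1, (27|31)=-1; (−1)^{2·1·15}·(-1)^1·(-1)^2 = -1.
v=∞: 10127 > 0 and -11615669 < 0  ⇒  (a,b)_∞ = +1.
v=37: a=37^2·(≡11), b=37^1·(≡22) mod 37; (11|37)=+1, (22|37)=-1; (−1)^{2·1·18}·(+1)^1·(-1)^2 = +1.
v=3: a=3^6·(≡2), b=3^2·(≡1) mod 3; (2|3)=-1, (1|3)=+1; (−1)^{6·2·1}·(-1)^2·(+1)^6 = +1.
v=2: v_2(a)=-18, v_2(b)=-6; units ≡ 7, 3 (mod 8); ε·ε+αω+βω = 1·1+-18·1+-6·0 ≡ 1  ⇒  (a,b)_2 = -1.
v=7: a=7^6·(≡6), b=7^2·(≡6) mod 7; (6|7)=-1, (6|7)=-1; (−1)^{6·2·3}·(-1)^2·(-1)^6 = +1.
v=41: a=41^3·(≡25), b=41^1·(≡31) mod 41; (25|41)=+1, (31|41)=+1; (−1)^{3·1·20}·(+1)^1·(+1)^3 = +1.
v=5: a=5^-6·(≡3), b=5^-2·(≡4) mod 5; (3|5)=-1, (4|5)=+1; (−1)^{-6·-2·2}·(-1)^-2·(+1)^-6 = +1.
v=19: a=19^3·(≡11), b=19^1·(≡12) mod 19; (11|19)=+1, (12|19)=-1; (−1)^{3·1·9}·(+1)^1·(-1)^3 = +1.
v=13: a=13^3·(≡9), b=13^1·(≡10) mod 13; (9|13)=+1, (10|13)=+1; (−1)^{3·1·6}·(+1)^1·(+1)^3 = +1.
(10127, -11615669 / ℚ) ramifies at {2, 31}: a division algebra.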